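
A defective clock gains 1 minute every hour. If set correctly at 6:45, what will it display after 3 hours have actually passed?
For every 60 true minutes, the faulty clock advances 60 + 1 = 61 minutes.
True elapsed: 3 hours = 180 minutes.
Faulty clock advances: 180 x 61/60 = 183 minutes (drift: 3 minutes ahead).
Shown time: 6:45 + 183 minutes = 9:48.

Final answer: 9:48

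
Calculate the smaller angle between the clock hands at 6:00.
Hour hand position: 6 x 30 + 0 x 0.5 = 180 degrees
Minute hand position: 0 x 6 = 0 degrees
Difference: |180 - 0| = 180 degrees
The angle between the hands is 180 degrees

Final answer: 180 degrees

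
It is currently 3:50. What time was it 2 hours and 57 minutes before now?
Starting time: 3:50 = 230 total minutes past 12:00
Subtracting: 2 hours and 57 minutes = 177 minutes
230 - 177 = 53 minutes
= 53 minutes past 12:00 = 12:53

Final answer: 12:53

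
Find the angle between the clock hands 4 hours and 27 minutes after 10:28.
First find the time 4 hours and 27 minutes after 10:28.
Total minutes: 10 x 60 + 28 + 4 x 60 + 27 = 895.
895 mod 720 = 175 minutes = 2:55.
Now compute the angle at 2:55:
Hour hand: 2 x 30 + 55 x 0.5 = 87.5 degrees
Minute hand: 55 x 6 = 330 degrees
Difference: |87.5 - 330| = 242.5 degrees
Smaller angle: 360 - 242.5 = 117.5 degrees

Final answer: 117.5 degrees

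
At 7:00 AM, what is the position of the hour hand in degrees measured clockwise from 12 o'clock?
The hour hand moves 30 degrees per hour and 0.5 degrees per minute.
At 7:00: (7) x 30 + 0 x 0.5 = 210 + 0 = 210 degrees

Final answer: 210 degrees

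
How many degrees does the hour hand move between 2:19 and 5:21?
The hour hand moves 0.5 degrees per minute.
Time elapsed: 5:21 - 2:19 = 182 minutes
Angular displacement: 182 x 0.5 = 91 degrees

Final answer: 91 degrees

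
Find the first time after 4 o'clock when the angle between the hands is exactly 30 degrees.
At t minutes past 4:00, the hour hand is at 30 x 4 + 0.5t degrees and the minute hand is at 6t degrees.
The smaller angle between them is 30 degrees when |30H - 5.5t| = 30 or |30H - 5.5t| = 330.
With H = 4, solve 30 x 4 - 5.5t = +/- target for each target:
  t = (30 x 4 - 30) / 5.5 = 16.36
  t = (30 x 4 + 30) / 5.5 = 27.27
  t = (30 x 4 - 330) / 5.5 = -38.18 (outside (0, 60))
  t = (30 x 4 + 330) / 5.5 = 81.82 (outside (0, 60))
Valid solutions in (0, 60): {16.36, 27.27} minutes.
The first occurrence is t = 16.36 minutes.
The hands form a 30-degree angle at 16.36 minutes past 4:00.

Final answer: 16.36 minutes past 4:00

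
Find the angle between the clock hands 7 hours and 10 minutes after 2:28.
First find the time 7 hours and 10 minutes after 2:28.
Total minutes: 2 x 60 + 28 + 7 x 60 + 10 = 578.
578 mod 720 = 578 minutes = 9:38.
Now compute the angle at 9:38:
Hour hand: 9 x 30 + 38 x 0.5 = 289 degrees
Minute hand: 38 x 6 = 228 degrees
Difference: |289 - 228| = 61 degrees
The angle is 61 degrees

Final answer: 61 degrees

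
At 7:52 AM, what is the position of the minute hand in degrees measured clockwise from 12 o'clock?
The minute hand moves 6 degrees per minute.
At 7:52: 52 x 6 = 312 degrees

Final answer: 312 degrees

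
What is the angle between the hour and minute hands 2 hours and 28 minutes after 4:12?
First find the time 2 hours and 28 minutes after 4:12.
Total minutes: 4 x 60 + 12 + 2 x 60 + 28 = 400.
400 mod 720 = 400 minutes = 6:40.
Now compute the angle at 6:40:
Hour hand: 6 x 30 + 40 x 0.5 = 200 degrees
Minute hand: 40 x 6 = 240 degrees
Difference: |200 - 240| = 40 degrees
The angle is 40 degrees

Final answer: 40 degrees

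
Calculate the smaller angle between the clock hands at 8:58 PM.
Hour hand position: 8 x 30 + 58 x 0.5 = 269 degrees
Minute hand position: 58 x 6 = 348 degrees
Difference: |269 - 348| = 79 degrees
The angle between the hands is 79 degrees

Final answer: 79 degrees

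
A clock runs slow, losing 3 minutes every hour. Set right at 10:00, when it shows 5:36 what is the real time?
For every 60 true minutes, the faulty clock advances 57 minutes, so 1 faulty-clock minute corresponds to 60/57 true minutes.
From 10:00 to 5:36 on the faulty dial is 456 minutes.
True elapsed: 456 x 60/57 = 480 minutes = 8 hours.
True time: 10:00 + 8 hours = 6:00.

Final answer: 6:00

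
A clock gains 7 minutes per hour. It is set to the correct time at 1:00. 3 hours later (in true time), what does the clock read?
For every 60 true minutes, the faulty clock advances 60 + 7 = 67 minutes.
True elapsed: 3 hours = 180 minutes.
Faulty clock advances: 180 x 67/60 = 201 minutes (drift: 21 minutes ahead).
Shown time: 1:00 + 201 minutes = 4:21.

Final answer: 4:21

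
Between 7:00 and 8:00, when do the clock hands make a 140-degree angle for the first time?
At t minutes past 7:00, the hour hand is at 30 x 7 + 0.5t degrees and the minute hand is at 6t degrees.
The smaller angle between them is 140 degrees when |30H - 5.5t| = 140 or |30H - 5.5t| = 220.
With H = 7, solve 30 x 7 - 5.5t = +/- target for each target:
  t = (30 x 7 - 140) / 5.5 = 12.73
  t = (30 x 7 + 140) / 5.5 = 63.64 (outside (0, 60))
  t = (30 x 7 - 220) / 5.5 = -1.82 (outside (0, 60))
  t = (30 x 7 + 220) / 5.5 = 78.18 (outside (0, 60))
Valid solutions in (0, 60): {12.73} minutes.
The first occurrence is t = 12.73 minutes.
The hands form a 140-degree angle at 12.73 minutes past 7:00.

Final answer: 12.73 minutes past 7:00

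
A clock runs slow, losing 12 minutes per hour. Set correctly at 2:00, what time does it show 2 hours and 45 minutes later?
For every 60 true minutes, the faulty clock advances 60 - 12 = 48 minutes.
True elapsed: 2 hours and 45 minutes = 165 minutes.
Faulty clock advances: 165 x 48/60 = 132 minutes (drift: 33 minutes behind).
Shown time: 2:00 + 132 minutes = 4:12.

Final answer: 4:12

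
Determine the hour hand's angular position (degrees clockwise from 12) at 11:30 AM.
The hour hand moves 30 degrees per hour and 0.5 degrees per minute.
At 11:30: (11) x 30 + 30 x 0.5 = 330 + 15 = 345 degrees

Final answer: 345 degrees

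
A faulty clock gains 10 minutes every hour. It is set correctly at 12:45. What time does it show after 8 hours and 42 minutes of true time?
For every 60 true minutes, the faulty clock advances 60 + 10 = 70 minutes.
True elapsed: 8 hours and 42 minutes = 522 minutes.
Faulty clock advances: 522 x 70/60 = 609 minutes (drift: 87 minutes ahead).
Shown time: 12:45 + 609 minutes = 10:54.

Final answer: 10:54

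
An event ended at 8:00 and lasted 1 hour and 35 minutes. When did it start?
Starting time: 8:00 = 480 total minutes past 12:00
Subtracting: 1 hour and 35 minutes = 95 minutes
480 - 95 = 385 minutes
= 6 hours and 25 minutes past 12:00 = 6:25

Final answer: 6:25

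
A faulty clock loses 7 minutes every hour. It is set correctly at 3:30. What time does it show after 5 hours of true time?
For every 60 true minutes, the faulty clock advances 60 - 7 = 53 minutes.
True elapsed: 5 hours = 300 minutes.
Faulty clock advances: 300 x 53/60 = 265 minutes (drift: 35 minutes behind).
Shown time: 3:30 + 265 minutes = 7:55.

Final answer: 7:55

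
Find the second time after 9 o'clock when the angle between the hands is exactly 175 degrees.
At t minutes past 9:00, the hour hand is at 30 x 9 + 0.5t degrees and the minute hand is at 6t degrees.
The smaller angle between them is 175 degrees when |30H - 5.5t| = 175 or |30H - 5.5t| = 185.
With H = 9, solve 30 x 9 - 5.5t = +/- target for each target:
  t = (30 x 9 - 175) / 5.5 = 17.27
  t = (30 x 9 + 175) / 5.5 = 80.91 (outside (0, 60))
  t = (30 x 9 - 185) / 5.5 = 15.45
  t = (30 x 9 + 185) / 5.5 = 82.73 (outside (0, 60))
Valid solutions in (0, 60): {15.45, 17.27} minutes.
The second occurrence is t = 17.27 minutes.
The hands form a 175-degree angle at 17.27 minutes past 9:00.

Final answer: 17.27 minutes past 9:00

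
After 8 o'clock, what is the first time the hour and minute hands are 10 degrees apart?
At t minutes past 8:00, the hour hand is at 30 x 8 + 0.5t degrees and the minute hand is at 6t degrees.
The smaller angle between them is 10 degrees when |30H - 5.5t| = 10 or |30H - 5.5t| = 350.
With H = 8, solve 30 x 8 - 5.5t = +/- target for each target:
  t = (30 x 8 - 10) / 5.5 = 41.82
  t = (30 x 8 + 10) / 5.5 = 45.45
  t = (30 x 8 - 350) / 5.5 = -20 (outside (0, 60))
  t = (30 x 8 + 350) / 5.5 = 107.27 (outside (0, 60))
Valid solutions in (0, 60): {41.82, 45.45} minutes.
The first occurrence is t = 41.82 minutes.
The hands form a 10-degree angle at 41.82 minutes past 8:00.

Final answer: 41.82 minutes past 8:00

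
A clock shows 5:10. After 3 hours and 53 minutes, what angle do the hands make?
First find the time 3 hours and 53 minutes after 5:10.
Total minutes: 5 x 60 + 10 + 3 x 60 + 53 = 543.
543 mod 720 = 543 minutes = 9:03.
Now compute the angle at 9:03:
Hour hand: 9 x 30 + 3 x 0.5 = 271.5 degrees
Minute hand: 3 x 6 = 18 degrees
Difference: |271.5 - 18| = 253.5 degrees
Smaller angle: 360 - 253.5 = 106.5 degrees

Final answer: 106.5 degrees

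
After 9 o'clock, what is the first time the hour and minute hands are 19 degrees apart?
At t minutes past 9:00, the hour hand is at 30 x 9 + 0.5t degrees and the minute hand is at 6t degrees.
The smaller angle between them is 19 degrees when |30H - 5.5t| = 19 or |30H - 5.5t| = 341.
With H = 9, solve 30 x 9 - 5.5t = +/- target for each target:
  t = (30 x 9 - 19) / 5.5 = 45.64
  t = (30 x 9 + 19) / 5.5 = 52.55
  t = (30 x 9 - 341) / 5.5 = -12.91 (outside (0, 60))
  t = (30 x 9 + 341) / 5.5 = 111.09 (outside (0, 60))
Valid solutions in (0, 60): {45.64, 52.55} minutes.
The first occurrence is t = 45.64 minutes.
The hands form a 19-degree angle at 45.64 minutes past 9:00.

Final answer: 45.64 minutes past 9:00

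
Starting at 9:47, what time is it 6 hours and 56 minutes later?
Starting time: 9:47
Adding 56 minutes to 47 minutes: 47 + 56 = 103 minutes = 1 hour and 43 minutes
Adding 6 hours: 9 + 6 + 1 (carry) = 16 - 12 = 4
Final time: 4:43

Final answer: 4:43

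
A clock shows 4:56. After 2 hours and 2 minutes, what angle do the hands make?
First find the time 2 hours and 2 minutes after 4:56.
Total minutes: 4 x 60 + 56 + 2 x 60 + 2 = 418.
418 mod 720 = 418 minutes = 6:58.
Now compute the angle at 6:58:
Hour hand: 6 x 30 + 58 x 0.5 = 209 degrees
Minute hand: 58 x 6 = 348 degrees
Difference: |209 - 348| = 139 degrees
The angle is 139 degrees

Final answer: 139 degrees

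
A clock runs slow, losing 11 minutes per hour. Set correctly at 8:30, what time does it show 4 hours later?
For every 60 true minutes, the faulty clock advances 60 - 11 = 49 minutes.
True elapsed: 4 hours = 240 minutes.
Faulty clock advances: 240 x 49/60 = 196 minutes (drift: 44 minutes behind).
Shown time: 8:30 + 196 minutes = 11:46.

Final answer: 11:46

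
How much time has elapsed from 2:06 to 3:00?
From 2:06 to 3:00:
(3 x 60 + 0) - (2 x 60 + 6) = 180 - 126 = 54 minutes
= 54 minutes

Final answer: 54 minutes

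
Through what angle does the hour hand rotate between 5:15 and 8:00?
The hour hand moves 0.5 degrees per minute.
Time elapsed: 8:00 - 5:15 = 165 minutes
Angular displacement: 165 x 0.5 = 82.5 degrees

Final answer: 82.5 degrees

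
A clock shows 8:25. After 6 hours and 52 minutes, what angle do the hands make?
First find the time 6 hours and 52 minutes after 8:25.
Total minutes: 8 x 60 + 25 + 6 x 60 + 52 = 917.
917 mod 720 = 197 minutes = 3:17.
Now compute the angle at 3:17:
Hour hand: 3 x 30 + 17 x 0.5 = 98.5 degrees
Minute hand: 17 x 6 = 102 degrees
Difference: |98.5 - 102| = 3.5 degrees
The angle is 3.5 degrees

Final answer: 3.5 degrees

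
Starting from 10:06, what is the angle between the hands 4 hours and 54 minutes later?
First find the time 4 hours and 54 minutes after 10:06.
Total minutes: 10 x 60 + 6 + 4 x 60 + 54 = 900.
900 mod 720 = 180 minutes = 3:00.
Now compute the angle at 3:00:
Hour hand: 3 x 30 + 0 x 0.5 = 90 degrees
Minute hand: 0 x 6 = 0 degrees
Difference: |90 - 0| = 90 degrees
The angle is 90 degrees

Final answer: 90 degrees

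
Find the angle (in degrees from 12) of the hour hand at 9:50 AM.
The hour hand moves 30 degrees per hour and 0.5 degrees per minute.
At 9:50: (9) x 30 + 50 x 0.5 = 270 + 25 = 295 degrees

Final answer: 295 degrees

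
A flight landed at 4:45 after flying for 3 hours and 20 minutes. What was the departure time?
Starting time: 4:45 = 285 total minutes past 12:00
Subtracting: 3 hours and 20 minutes = 200 minutes
285 - 200 = 85 minutes
= 1 hour and 25 minutes past 12:00 = 1:25

Final answer: 1:25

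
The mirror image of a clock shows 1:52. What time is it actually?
Reflection across the vertical (12-6) axis maps a hand at angle A degrees to (360 - A) degrees, which sends a reading of T minutes past 12:00 to (720 - T) minutes past 12:00.
Mirror reads 1:52 = 112 minutes past 12:00.
Actual time: (720 - 112) mod 720 = 608 minutes = 10:08.

Final answer: 10:08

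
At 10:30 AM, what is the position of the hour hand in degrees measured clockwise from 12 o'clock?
The hour hand moves 30 degrees per hour and 0.5 degrees per minute.
At 10:30: (10) x 30 + 30 x 0.5 = 300 + 15 = 315 degrees

Final answer: 315 degrees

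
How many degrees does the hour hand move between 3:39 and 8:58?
The hour hand moves 0.5 degrees per minute.
Time elapsed: 8:58 - 3:39 = 319 minutes
Angular displacement: 319 x 0.5 = 159.5 degrees

Final answer: 159.5 degrees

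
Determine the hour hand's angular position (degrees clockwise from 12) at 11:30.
The hour hand moves 30 degrees per hour and 0.5 degrees per minute.
At 11:30: (11) x 30 + 30 x 0.5 = 330 + 15 = 345 degrees

Final answer: 345 degrees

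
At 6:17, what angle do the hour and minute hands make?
Hour hand position: 6 x 30 + 17 x 0.5 = 188.5 degrees
Minute hand position: 17 x 6 = 102 degrees
Difference: |188.5 - 102| = 86.5 degrees
The angle between the hands is 86.5 degrees

Final answer: 86.5 degrees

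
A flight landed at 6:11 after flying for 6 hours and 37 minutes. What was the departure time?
Starting time: 6:11 = 371 total minutes past 12:00
Subtracting: 6 hours and 37 minutes = 397 minutes
371 - 397 = -26 (negative, add 12 hours = 720) = 694 minutes
= 11 hours and 34 minutes past 12:00 = 11:34

Final answer: 11:34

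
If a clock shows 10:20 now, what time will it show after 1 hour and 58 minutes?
Starting time: 10:20
Adding 58 minutes to 20 minutes: 20 + 58 = 78 minutes = 1 hour and 18 minutes
Adding 1 hour: 10 + 1 + 1 (carry) = 12
Final time: 12:18

Final answer: 12:18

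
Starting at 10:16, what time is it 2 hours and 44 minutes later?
Starting time: 10:16
Adding 44 minutes to 16 minutes: 16 + 44 = 60 minutes = 1 hour
Adding 2 hours: 10 + 2 + 1 (carry) = 13 - 12 = 1
Final time: 1:00

Final answer: 1:00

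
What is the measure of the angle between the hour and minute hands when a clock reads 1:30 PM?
Hour hand position: 1 x 30 + 30 x 0.5 = 45 degrees
Minute hand position: 30 x 6 = 180 degrees
Difference: |45 - 180| = 135 degrees
The angle between the hands is 135 degrees

Final answer: 135 degrees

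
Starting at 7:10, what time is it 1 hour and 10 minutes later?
Starting time: 7:10
Adding 10 minutes to 10 minutes: 10 + 10 = 20 minutes
Adding 1 hour: 7 + 1 = 8
Final time: 8:20

Final answer: 8:20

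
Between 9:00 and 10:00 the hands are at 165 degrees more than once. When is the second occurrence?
At t minutes past 9:00, the hour hand is at 30 x 9 + 0.5t degrees and the minute hand is at 6t degrees.
The smaller angle between them is 165 degrees when |30H - 5.5t| = 165 or |30H - 5.5t| = 195.
With H = 9, solve 30 x 9 - 5.5t = +/- target for each target:
  t = (30 x 9 - 165) / 5.5 = 19.09
  t = (30 x 9 + 165) / 5.5 = 79.09 (outside (0, 60))
  t = (30 x 9 - 195) / 5.5 = 13.64
  t = (30 x 9 + 195) / 5.5 = 84.55 (outside (0, 60))
Valid solutions in (0, 60): {13.64, 19.09} minutes.
The second occurrence is t = 19.09 minutes.
The hands form a 165-degree angle at 19.09 minutes past 9:00.

Final answer: 19.09 minutes past 9:00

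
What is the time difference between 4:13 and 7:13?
From 4:13 to 7:13:
(7 x 60 + 13) - (4 x 60 + 13) = 433 - 253 = 180 minutes
= 3 hours

Final answer: 3 hours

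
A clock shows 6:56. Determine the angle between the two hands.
Hour hand position: 6 x 30 + 56 x 0.5 = 208 degrees
Minute hand position: 56 x 6 = 336 degrees
Difference: |208 - 336| = 128 degrees
The angle between the hands is 128 degrees

Final answer: 128 degrees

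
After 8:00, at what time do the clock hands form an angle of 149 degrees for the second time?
At t minutes past 8:00, the hour hand is at 30 x 8 + 0.5t degrees and the minute hand is at 6t degrees.
The smaller angle between them is 149 degrees when |30H - 5.5t| = 149 or |30H - 5.5t| = 211.
With H = 8, solve 30 x 8 - 5.5t = +/- target for each target:
  t = (30 x 8 - 149) / 5.5 = 16.55
  t = (30 x 8 + 149) / 5.5 = 70.73 (outside (0, 60))
  t = (30 x 8 - 211) / 5.5 = 5.27
  t = (30 x 8 + 211) / 5.5 = 82 (outside (0, 60))
Valid solutions in (0, 60): {5.27, 16.55} minutes.
The second occurrence is t = 16.55 minutes.
The hands form a 149-degree angle at 16.55 minutes past 8:00.

Final answer: 16.55 minutes past 8:00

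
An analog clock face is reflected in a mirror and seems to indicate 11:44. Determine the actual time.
Reflection across the vertical (12-6) axis maps a hand at angle A degrees to (360 - A) degrees, which sends a reading of T minutes past 12:00 to (720 - T) minutes past 12:00.
Mirror reads 11:44 = 704 minutes past 12:00.
Actual time: (720 - 704) mod 720 = 16 minutes = 12:16.

Final answer: 12:16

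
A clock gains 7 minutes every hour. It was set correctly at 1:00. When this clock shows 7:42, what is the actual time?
For every 60 true minutes, the faulty clock advances 67 minutes, so 1 faulty-clock minute corresponds to 60/67 true minutes.
From 1:00 to 7:42 on the faulty dial is 402 minutes.
True elapsed: 402 x 60/67 = 360 minutes = 6 hours.
True time: 1:00 + 6 hours = 7:00.

Final answer: 7:00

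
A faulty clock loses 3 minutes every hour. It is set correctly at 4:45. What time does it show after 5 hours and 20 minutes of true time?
For every 60 true minutes, the faulty clock advances 60 - 3 = 57 minutes.
True elapsed: 5 hours and 20 minutes = 320 minutes.
Faulty clock advances: 320 x 57/60 = 304 minutes (drift: 16 minutes behind).
Shown time: 4:45 + 304 minutes = 9:49.

Final answer: 9:49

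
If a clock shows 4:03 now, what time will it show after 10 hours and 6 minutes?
Starting time: 4:03
Adding 6 minutes to 3 minutes: 3 + 6 = 9 minutes
Adding 10 hours: 4 + 10 = 14 - 12 = 2
Final time: 2:09

Final answer: 2:09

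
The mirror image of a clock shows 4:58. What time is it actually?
Reflection across the vertical (12-6) axis maps a hand at angle A degrees to (360 - A) degrees, which sends a reading of T minutes past 12:00 to (720 - T) minutes past 12:00.
Mirror reads 4:58 = 298 minutes past 12:00.
Actual time: (720 - 298) mod 720 = 422 minutes = 7:02.

Final answer: 7:02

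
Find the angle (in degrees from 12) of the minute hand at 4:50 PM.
The minute hand moves 6 degrees per minute.
At 4:50: 50 x 6 = 300 degrees

Final answer: 300 degrees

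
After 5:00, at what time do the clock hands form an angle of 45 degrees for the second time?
At t minutes past 5:00, the hour hand is at 30 x 5 + 0.5t degrees and the minute hand is at 6t degrees.
The smaller angle between them is 45 degrees when |30H - 5.5t| = 45 or |30H - 5.5t| = 315.
With H = 5, solve 30 x 5 - 5.5t = +/- target for each target:
  t = (30 x 5 - 45) / 5.5 = 19.09
  t = (30 x 5 + 45) / 5.5 = 35.45
  t = (30 x 5 - 315) / 5.5 = -30 (outside (0, 60))
  t = (30 x 5 + 315) / 5.5 = 84.55 (outside (0, 60))
Valid solutions in (0, 60): {19.09, 35.45} minutes.
The second occurrence is t = 35.45 minutes.
The hands form a 45-degree angle at 35.45 minutes past 5:00.

Final answer: 35.45 minutes past 5:00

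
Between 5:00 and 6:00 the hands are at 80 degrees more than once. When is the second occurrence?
At t minutes past 5:00, the hour hand is at 30 x 5 + 0.5t degrees and the minute hand is at 6t degrees.
The smaller angle between them is 80 degrees when |30H - 5.5t| = 80 or |30H - 5.5t| = 280.
With H = 5, solve 30 x 5 - 5.5t = +/- target for each target:
  t = (30 x 5 - 80) / 5.5 = 12.73
  t = (30 x 5 + 80) / 5.5 = 41.82
  t = (30 x 5 - 280) / 5.5 = -23.64 (outside (0, 60))
  t = (30 x 5 + 280) / 5.5 = 78.18 (outside (0, 60))
Valid solutions in (0, 60): {12.73, 41.82} minutes.
The second occurrence is t = 41.82 minutes.
The hands form a 80-degree angle at 41.82 minutes past 5:00.

Final answer: 41.82 minutes past 5:00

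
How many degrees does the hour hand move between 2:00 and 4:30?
The hour hand moves 0.5 degrees per minute.
Time elapsed: 4:30 - 2:00 = 150 minutes
Angular displacement: 150 x 0.5 = 75 degrees

Final answer: 75 degrees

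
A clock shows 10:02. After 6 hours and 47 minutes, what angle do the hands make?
First find the time 6 hours and 47 minutes after 10:02.
Total minutes: 10 x 60 + 2 + 6 x 60 + 47 = 1009.
1009 mod 720 = 289 minutes = 4:49.
Now compute the angle at 4:49:
Hour hand: 4 x 30 + 49 x 0.5 = 144.5 degrees
Minute hand: 49 x 6 = 294 degrees
Difference: |144.5 - 294| = 149.5 degrees
The angle is 149.5 degrees

Final answer: 149.5 degrees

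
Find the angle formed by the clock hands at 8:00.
Hour hand position: 8 x 30 + 0 x 0.5 = 240 degrees
Minute hand position: 0 x 6 = 0 degrees
Difference: |240 - 0| = 240 degrees
Since 240 > 180, the smaller angle is 360 - 240 = 120 degrees

Final answer: 120 degrees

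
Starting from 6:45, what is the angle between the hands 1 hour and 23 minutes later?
First find the time 1 hour and 23 minutes after 6:45.
Total minutes: 6 x 60 + 45 + 1 x 60 + 23 = 488.
488 mod 720 = 488 minutes = 8:08.
Now compute the angle at 8:08:
Hour hand: 8 x 30 + 8 x 0.5 = 244 degrees
Minute hand: 8 x 6 = 48 degrees
Difference: |244 - 48| = 196 degrees
Smaller angle: 360 - 196 = 164 degrees

Final answer: 164 degrees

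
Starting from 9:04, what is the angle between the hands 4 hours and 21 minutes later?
First find the time 4 hours and 21 minutes after 9:04.
Total minutes: 9 x 60 + 4 + 4 x 60 + 21 = 805.
805 mod 720 = 85 minutes = 1:25.
Now compute the angle at 1:25:
Hour hand: 1 x 30 + 25 x 0.5 = 42.5 degrees
Minute hand: 25 x 6 = 150 degrees
Difference: |42.5 - 150| = 107.5 degrees
The angle is 107.5 degrees

Final answer: 107.5 degrees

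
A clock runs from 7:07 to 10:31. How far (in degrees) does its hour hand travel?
The hour hand moves 0.5 degrees per minute.
Time elapsed: 10:31 - 7:07 = 204 minutes
Angular displacement: 204 x 0.5 = 102 degrees

Final answer: 102 degrees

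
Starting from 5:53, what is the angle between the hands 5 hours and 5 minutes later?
First find the time 5 hours and 5 minutes after 5:53.
Total minutes: 5 x 60 + 53 + 5 x 60 + 5 = 658.
658 mod 720 = 658 minutes = 10:58.
Now compute the angle at 10:58:
Hour hand: 10 x 30 + 58 x 0.5 = 329 degrees
Minute hand: 58 x 6 = 348 degrees
Difference: |329 - 348| = 19 degrees
The angle is 19 degrees

Final answer: 19 degrees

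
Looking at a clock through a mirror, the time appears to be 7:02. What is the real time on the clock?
Reflection across the vertical (12-6) axis maps a hand at angle A degrees to (360 - A) degrees, which sends a reading of T minutes past 12:00 to (720 - T) minutes past 12:00.
Mirror reads 7:02 = 422 minutes past 12:00.
Actual time: (720 - 422) mod 720 = 298 minutes = 4:58.

Final answer: 4:58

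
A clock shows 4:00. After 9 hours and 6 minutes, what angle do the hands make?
First find the time 9 hours and 6 minutes after 4:00.
Total minutes: 4 x 60 + 0 + 9 x 60 + 6 = 786.
786 mod 720 = 66 minutes = 1:06.
Now compute the angle at 1:06:
Hour hand: 1 x 30 + 6 x 0.5 = 33 degrees
Minute hand: 6 x 6 = 36 degrees
Difference: |33 - 36| = 3 degrees
The angle is 3 degrees

Final answer: 3 degrees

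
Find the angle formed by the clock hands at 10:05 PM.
Hour hand position: 10 x 30 + 5 x 0.5 = 302.5 degrees
Minute hand position: 5 x 6 = 30 degrees
Difference: |302.5 - 30| = 272.5 degrees
Since 272.5 > 180, the smaller angle is 360 - 272.5 = 87.5 degrees

Final answer: 87.5 degrees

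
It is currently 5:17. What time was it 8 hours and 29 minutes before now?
Starting time: 5:17 = 317 total minutes past 12:00
Subtracting: 8 hours and 29 minutes = 509 minutes
317 - 509 = -192 (negative, add 12 hours = 720) = 528 minutes
= 8 hours and 48 minutes past 12:00 = 8:48

Final answer: 8:48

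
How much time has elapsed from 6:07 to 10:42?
From 6:07 to 10:42:
(10 x 60 + 42) - (6 x 60 + 7) = 642 - 367 = 275 minutes
= 4 hours and 35 minutes

Final answer: 4 hours and 35 minutes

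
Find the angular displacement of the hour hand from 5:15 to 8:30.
The hour hand moves 0.5 degrees per minute.
Time elapsed: 8:30 - 5:15 = 195 minutes
Angular displacement: 195 x 0.5 = 97.5 degrees

Final answer: 97.5 degrees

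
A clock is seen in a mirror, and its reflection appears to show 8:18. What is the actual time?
Reflection across the vertical (12-6) axis maps a hand at angle A degrees to (360 - A) degrees, which sends a reading of T minutes past 12:00 to (720 - T) minutes past 12:00.
Mirror reads 8:18 = 498 minutes past 12:00.
Actual time: (720 - 498) mod 720 = 222 minutes = 3:42.

Final answer: 3:42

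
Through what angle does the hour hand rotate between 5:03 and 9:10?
The hour hand moves 0.5 degrees per minute.
Time elapsed: 9:10 - 5:03 = 247 minutes
Angular displacement: 247 x 0.5 = 123.5 degrees

Final answer: 123.5 degrees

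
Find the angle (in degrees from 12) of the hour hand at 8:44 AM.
The hour hand moves 30 degrees per hour and 0.5 degrees per minute.
At 8:44: (8) x 30 + 44 x 0.5 = 240 + 22 = 262 degrees

Final answer: 262 degrees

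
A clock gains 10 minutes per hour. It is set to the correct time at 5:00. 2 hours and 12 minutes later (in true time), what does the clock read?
For every 60 true minutes, the faulty clock advances 60 + 10 = 70 minutes.
True elapsed: 2 hours and 12 minutes = 132 minutes.
Faulty clock advances: 132 x 70/60 = 154 minutes (drift: 22 minutes ahead).
Shown time: 5:00 + 154 minutes = 7:34.

Final answer: 7:34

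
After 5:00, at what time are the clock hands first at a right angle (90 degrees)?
At t minutes past 5:00, the hour hand is at 30 x 5 + 0.5t degrees and the minute hand is at 6t degrees.
The smaller angle between them is 90 degrees when |30H - 5.5t| = 90 or |30H - 5.5t| = 270.
With H = 5, solve 30 x 5 - 5.5t = +/- target for each target:
  t = (30 x 5 - 90) / 5.5 = 10.91
  t = (30 x 5 + 90) / 5.5 = 43.64
  t = (30 x 5 - 270) / 5.5 = -21.82 (outside (0, 60))
  t = (30 x 5 + 270) / 5.5 = 76.36 (outside (0, 60))
Valid solutions in (0, 60): {10.91, 43.64} minutes.
First occurrence: t = 10.91 minutes.
The hands are at right angles at 10.91 minutes past 5:00.

Final answer: 10.91 minutes past 5:00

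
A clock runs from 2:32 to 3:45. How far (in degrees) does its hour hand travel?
The hour hand moves 0.5 degrees per minute.
Time elapsed: 3:45 - 2:32 = 73 minutes
Angular displacement: 73 x 0.5 = 36.5 degrees

Final answer: 36.5 degrees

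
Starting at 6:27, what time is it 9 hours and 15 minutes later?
Starting time: 6:27
Adding 15 minutes to 27 minutes: 27 + 15 = 42 minutes
Adding 9 hours: 6 + 9 = 15 - 12 = 3
Final time: 3:42

Final answer: 3:42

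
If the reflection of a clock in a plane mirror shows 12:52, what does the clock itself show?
Reflection across the vertical (12-6) axis maps a hand at angle A degrees to (360 - A) degrees, which sends a reading of T minutes past 12:00 to (720 - T) minutes past 12:00.
Mirror reads 12:52 = 52 minutes past 12:00.
Actual time: (720 - 52) mod 720 = 668 minutes = 11:08.

Final answer: 11:08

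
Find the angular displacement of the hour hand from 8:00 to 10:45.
The hour hand moves 0.5 degrees per minute.
Time elapsed: 10:45 - 8:00 = 165 minutes
Angular displacement: 165 x 0.5 = 82.5 degrees

Final answer: 82.5 degrees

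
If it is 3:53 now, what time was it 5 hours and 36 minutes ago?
Starting time: 3:53 = 233 total minutes past 12:00
Subtracting: 5 hours and 36 minutes = 336 minutes
233 - 336 = -103 (negative, add 12 hours = 720) = 617 minutes
= 10 hours and 17 minutes past 12:00 = 10:17

Final answer: 10:17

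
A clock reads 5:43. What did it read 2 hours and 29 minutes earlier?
Starting time: 5:43 = 343 total minutes past 12:00
Subtracting: 2 hours and 29 minutes = 149 minutes
343 - 149 = 194 minutes
= 3 hours and 14 minutes past 12:00 = 3:14

Final answer: 3:14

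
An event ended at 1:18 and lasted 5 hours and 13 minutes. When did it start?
Starting time: 1:18 = 78 total minutes past 12:00
Subtracting: 5 hours and 13 minutes = 313 minutes
78 - 313 = -235 (negative, add 12 hours = 720) = 485 minutes
= 8 hours and 5 minutes past 12:00 = 8:05

Final answer: 8:05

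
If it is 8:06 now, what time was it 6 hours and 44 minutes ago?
Starting time: 8:06 = 486 total minutes past 12:00
Subtracting: 6 hours and 44 minutes = 404 minutes
486 - 404 = 82 minutes
= 1 hour and 22 minutes past 12:00 = 1:22

Final answer: 1:22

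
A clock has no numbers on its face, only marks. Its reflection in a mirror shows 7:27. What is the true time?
Reflection across the vertical (12-6) axis maps a hand at angle A degrees to (360 - A) degrees, which sends a reading of T minutes past 12:00 to (720 - T) minutes past 12:00.
Mirror reads 7:27 = 447 minutes past 12:00.
Actual time: (720 - 447) mod 720 = 273 minutes = 4:33.

Final answer: 4:33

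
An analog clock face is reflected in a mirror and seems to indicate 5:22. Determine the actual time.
Reflection across the vertical (12-6) axis maps a hand at angle A degrees to (360 - A) degrees, which sends a reading of T minutes past 12:00 to (720 - T) minutes past 12:00.
Mirror reads 5:22 = 322 minutes past 12:00.
Actual time: (720 - 322) mod 720 = 398 minutes = 6:38.

Final answer: 6:38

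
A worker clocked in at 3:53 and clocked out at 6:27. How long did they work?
From 3:53 to 6:27:
(6 x 60 + 27) - (3 x 60 + 53) = 387 - 233 = 154 minutes
= 2 hours and 34 minutes

Final answer: 2 hours and 34 minutes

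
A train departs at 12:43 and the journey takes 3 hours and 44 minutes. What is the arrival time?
Starting time: 12:43
Adding 44 minutes to 43 minutes: 43 + 44 = 87 minutes = 1 hour and 27 minutes
Adding 3 hours: 12 + 3 + 1 (carry) = 16 - 12 = 4
Final time: 4:27

Final answer: 4:27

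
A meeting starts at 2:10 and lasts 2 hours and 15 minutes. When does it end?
Starting time: 2:10
Adding 15 minutes to 10 minutes: 10 + 15 = 25 minutes
Adding 2 hours: 2 + 2 = 4
Final time: 4:25

Final answer: 4:25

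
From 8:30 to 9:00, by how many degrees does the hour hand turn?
The hour hand moves 0.5 degrees per minute.
Time elapsed: 9:00 - 8:30 = 30 minutes
Angular displacement: 30 x 0.5 = 15 degrees

Final answer: 15 degrees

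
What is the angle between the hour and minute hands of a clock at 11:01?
Hour hand position: 11 x 30 + 1 x 0.5 = 330.5 degrees
Minute hand position: 1 x 6 = 6 degrees
Difference: |330.5 - 6| = 324.5 degrees
Since 324.5 > 180, the smaller angle is 360 - 324.5 = 35.5 degrees

Final answer: 35.5 degrees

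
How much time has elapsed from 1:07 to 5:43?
From 1:07 to 5:43:
(5 x 60 + 43) - (1 x 60 + 7) = 343 - 67 = 276 minutes
= 4 hours and 36 minutes

Final answer: 4 hours and 36 minutes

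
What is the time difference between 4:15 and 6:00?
From 4:15 to 6:00:
(6 x 60 + 0) - (4 x 60 + 15) = 360 - 255 = 105 minutes
= 1 hour and 45 minutes

Final answer: 1 hour and 45 minutes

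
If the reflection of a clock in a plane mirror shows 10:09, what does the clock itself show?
Reflection across the vertical (12-6) axis maps a hand at angle A degrees to (360 - A) degrees, which sends a reading of T minutes past 12:00 to (720 - T) minutes past 12:00.
Mirror reads 10:09 = 609 minutes past 12:00.
Actual time: (720 - 609) mod 720 = 111 minutes = 1:51.

Final answer: 1:51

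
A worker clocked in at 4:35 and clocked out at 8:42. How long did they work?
From 4:35 to 8:42:
(8 x 60 + 42) - (4 x 60 + 35) = 522 - 275 = 247 minutes
= 4 hours and 7 minutes

Final answer: 4 hours and 7 minutes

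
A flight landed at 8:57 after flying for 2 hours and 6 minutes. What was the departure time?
Starting time: 8:57 = 537 total minutes past 12:00
Subtracting: 2 hours and 6 minutes = 126 minutes
537 - 126 = 411 minutes
= 6 hours and 51 minutes past 12:00 = 6:51

Final answer: 6:51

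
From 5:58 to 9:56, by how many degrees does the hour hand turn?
The hour hand moves 0.5 degrees per minute.
Time elapsed: 9:56 - 5:58 = 238 minutes
Angular displacement: 238 x 0.5 = 119 degrees

Final answer: 119 degrees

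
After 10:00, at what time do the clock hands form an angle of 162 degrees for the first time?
At t minutes past 10:00, the hour hand is at 30 x 10 + 0.5t degrees and the minute hand is at 6t degrees.
The smaller angle between them is 162 degrees when |30H - 5.5t| = 162 or |30H - 5.5t| = 198.
With H = 10, solve 30 x 10 - 5.5t = +/- target for each target:
  t = (30 x 10 - 162) / 5.5 = 25.09
  t = (30 x 10 + 162) / 5.5 = 84 (outside (0, 60))
  t = (30 x 10 - 198) / 5.5 = 18.55
  t = (30 x 10 + 198) / 5.5 = 90.55 (outside (0, 60))
Valid solutions in (0, 60): {18.55, 25.09} minutes.
The first occurrence is t = 18.55 minutes.
The hands form a 162-degree angle at 18.55 minutes past 10:00.

Final answer: 18.55 minutes past 10:00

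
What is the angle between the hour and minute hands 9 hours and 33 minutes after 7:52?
First find the time 9 hours and 33 minutes after 7:52.
Total minutes: 7 x 60 + 52 + 9 x 60 + 33 = 1045.
1045 mod 720 = 325 minutes = 5:25.
Now compute the angle at 5:25:
Hour hand: 5 x 30 + 25 x 0.5 = 162.5 degrees
Minute hand: 25 x 6 = 150 degrees
Difference: |162.5 - 150| = 12.5 degrees
The angle is 12.5 degrees

Final answer: 12.5 degrees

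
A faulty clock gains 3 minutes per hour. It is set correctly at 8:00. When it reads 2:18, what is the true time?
For every 60 true minutes, the faulty clock advances 63 minutes, so 1 faulty-clock minute corresponds to 60/63 true minutes.
From 8:00 to 2:18 on the faulty dial is 378 minutes.
True elapsed: 378 x 60/63 = 360 minutes = 6 hours.
True time: 8:00 + 6 hours = 2:00.

Final answer: 2:00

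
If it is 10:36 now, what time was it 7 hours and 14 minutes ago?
Starting time: 10:36 = 636 total minutes past 12:00
Subtracting: 7 hours and 14 minutes = 434 minutes
636 - 434 = 202 minutes
= 3 hours and 22 minutes past 12:00 = 3:22

Final answer: 3:22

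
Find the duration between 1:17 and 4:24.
From 1:17 to 4:24:
(4 x 60 + 24) - (1 x 60 + 17) = 264 - 77 = 187 minutes
= 3 hours and 7 minutes

Final answer: 3 hours and 7 minutes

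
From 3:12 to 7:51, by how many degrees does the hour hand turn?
The hour hand moves 0.5 degrees per minute.
Time elapsed: 7:51 - 3:12 = 279 minutes
Angular displacement: 279 x 0.5 = 139.5 degrees

Final answer: 139.5 degrees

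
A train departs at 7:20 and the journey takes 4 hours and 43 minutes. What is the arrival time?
Starting time: 7:20
Adding 43 minutes to 20 minutes: 20 + 43 = 63 minutes = 1 hour and 3 minutes
Adding 4 hours: 7 + 4 + 1 (carry) = 12
Final time: 12:03

Final answer: 12:03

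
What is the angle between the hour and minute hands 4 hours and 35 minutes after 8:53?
First find the time 4 hours and 35 minutes after 8:53.
Total minutes: 8 x 60 + 53 + 4 x 60 + 35 = 808.
808 mod 720 = 88 minutes = 1:28.
Now compute the angle at 1:28:
Hour hand: 1 x 30 + 28 x 0.5 = 44 degrees
Minute hand: 28 x 6 = 168 degrees
Difference: |44 - 168| = 124 degrees
The angle is 124 degrees

Final answer: 124 degrees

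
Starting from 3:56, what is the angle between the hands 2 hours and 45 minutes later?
First find the time 2 hours and 45 minutes after 3:56.
Total minutes: 3 x 60 + 56 + 2 x 60 + 45 = 401.
401 mod 720 = 401 minutes = 6:41.
Now compute the angle at 6:41:
Hour hand: 6 x 30 + 41 x 0.5 = 200.5 degrees
Minute hand: 41 x 6 = 246 degrees
Difference: |200.5 - 246| = 45.5 degrees
The angle is 45.5 degrees

Final answer: 45.5 degrees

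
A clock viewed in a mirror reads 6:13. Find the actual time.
Reflection across the vertical (12-6) axis maps a hand at angle A degrees to (360 - A) degrees, which sends a reading of T minutes past 12:00 to (720 - T) minutes past 12:00.
Mirror reads 6:13 = 373 minutes past 12:00.
Actual time: (720 - 373) mod 720 = 347 minutes = 5:47.

Final answer: 5:47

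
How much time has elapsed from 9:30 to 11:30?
From 9:30 to 11:30:
(11 x 60 + 30) - (9 x 60 + 30) = 690 - 570 = 120 minutes
= 2 hours

Final answer: 2 hours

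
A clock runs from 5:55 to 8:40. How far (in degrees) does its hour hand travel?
The hour hand moves 0.5 degrees per minute.
Time elapsed: 8:40 - 5:55 = 165 minutes
Angular displacement: 165 x 0.5 = 82.5 degrees

Final answer: 82.5 degrees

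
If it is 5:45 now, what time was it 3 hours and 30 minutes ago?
Starting time: 5:45 = 345 total minutes past 12:00
Subtracting: 3 hours and 30 minutes = 210 minutes
345 - 210 = 135 minutes
= 2 hours and 15 minutes past 12:00 = 2:15

Final answer: 2:15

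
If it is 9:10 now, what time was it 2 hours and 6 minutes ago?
Starting time: 9:10 = 550 total minutes past 12:00
Subtracting: 2 hours and 6 minutes = 126 minutes
550 - 126 = 424 minutes
= 7 hours and 4 minutes past 12:00 = 7:04

Final answer: 7:04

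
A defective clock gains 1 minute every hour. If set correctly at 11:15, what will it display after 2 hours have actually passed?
For every 60 true minutes, the faulty clock advances 60 + 1 = 61 minutes.
True elapsed: 2 hours = 120 minutes.
Faulty clock advances: 120 x 61/60 = 122 minutes (drift: 2 minutes ahead).
Shown time: 11:15 + 122 minutes = 1:17.

Final answer: 1:17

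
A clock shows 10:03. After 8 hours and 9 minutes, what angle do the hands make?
First find the time 8 hours and 9 minutes after 10:03.
Total minutes: 10 x 60 + 3 + 8 x 60 + 9 = 1092.
1092 mod 720 = 372 minutes = 6:12.
Now compute the angle at 6:12:
Hour hand: 6 x 30 + 12 x 0.5 = 186 degrees
Minute hand: 12 x 6 = 72 degrees
Difference: |186 - 72| = 114 degrees
The angle is 114 degrees

Final answer: 114 degrees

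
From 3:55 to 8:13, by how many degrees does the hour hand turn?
The hour hand moves 0.5 degrees per minute.
Time elapsed: 8:13 - 3:55 = 258 minutes
Angular displacement: 258 x 0.5 = 129 degrees

Final answer: 129 degrees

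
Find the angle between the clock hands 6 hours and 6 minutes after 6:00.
First find the time 6 hours and 6 minutes after 6:00.
Total minutes: 6 x 60 + 0 + 6 x 60 + 6 = 726.
726 mod 720 = 6 minutes = 12:06.
Now compute the angle at 12:06:
Hour hand: 0 x 30 + 6 x 0.5 = 3 degrees
Minute hand: 6 x 6 = 36 degrees
Difference: |3 - 36| = 33 degrees
The angle is 33 degrees

Final answer: 33 degrees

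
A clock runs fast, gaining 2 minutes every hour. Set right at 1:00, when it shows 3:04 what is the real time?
For every 60 true minutes, the faulty clock advances 62 minutes, so 1 faulty-clock minute corresponds to 60/62 true minutes.
From 1:00 to 3:04 on the faulty dial is 124 minutes.
True elapsed: 124 x 60/62 = 120 minutes = 2 hours.
True time: 1:00 + 2 hours = 3:00.

Final answer: 3:00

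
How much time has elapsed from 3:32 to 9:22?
From 3:32 to 9:22:
(9 x 60 + 22) - (3 x 60 + 32) = 562 - 212 = 350 minutes
= 5 hours and 50 minutes

Final answer: 5 hours and 50 minutes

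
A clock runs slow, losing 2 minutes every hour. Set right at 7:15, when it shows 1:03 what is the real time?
For every 60 true minutes, the faulty clock advances 58 minutes, so 1 faulty-clock minute corresponds to 60/58 true minutes.
From 7:15 to 1:03 on the faulty dial is 348 minutes.
True elapsed: 348 x 60/58 = 360 minutes = 6 hours.
True time: 7:15 + 6 hours = 1:15.

Final answer: 1:15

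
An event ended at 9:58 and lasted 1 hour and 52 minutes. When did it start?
Starting time: 9:58 = 598 total minutes past 12:00
Subtracting: 1 hour and 52 minutes = 112 minutes
598 - 112 = 486 minutes
= 8 hours and 6 minutes past 12:00 = 8:06

Final answer: 8:06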